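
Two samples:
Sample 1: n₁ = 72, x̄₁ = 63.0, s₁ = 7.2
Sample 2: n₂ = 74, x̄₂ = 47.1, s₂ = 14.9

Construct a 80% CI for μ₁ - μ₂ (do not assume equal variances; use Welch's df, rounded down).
(13.41, 18.39)

Difference: x̄₁ - x̄₂ = 15.90
SE = √(s₁²/n₁ + s₂²/n₂) = √(7.2²/72 + 14.9²/74) = 1.9288
df = 105.97 → 105 (Welch–Satterthwaite, rounded down)
t* = 1.290

CI: 15.90 ± 1.290 · 1.9288 = 15.90 ± 2.49 = (13.41, 18.39)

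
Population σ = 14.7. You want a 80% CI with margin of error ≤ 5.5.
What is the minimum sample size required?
n ≥ 12

For margin E ≤ 5.5:
n ≥ (z* · σ / E)²
n ≥ (1.282 · 14.7 / 5.5)²
n ≥ 11.74

Minimum n = 12 (rounding up)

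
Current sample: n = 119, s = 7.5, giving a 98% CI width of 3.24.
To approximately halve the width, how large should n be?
n ≈ 476

CI width ∝ 1/√n
To reduce width by factor 2, need √n to grow by 2 → need 2² = 4 times as many samples.

Current: n = 119, width = 3.24
New: n = 476, width ≈ 1.60

Width reduced by factor of 3.24/1.60 = 2.02.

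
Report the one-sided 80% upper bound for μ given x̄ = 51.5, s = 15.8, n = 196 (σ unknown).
μ ≤ 52.45

Upper bound (one-sided):
t* = 0.843 (one-sided for 80%)
Upper bound = x̄ + t* · s/√n = 51.5 + 0.843 · 15.8/√196 = 52.45

We are 80% confident that μ ≤ 52.45.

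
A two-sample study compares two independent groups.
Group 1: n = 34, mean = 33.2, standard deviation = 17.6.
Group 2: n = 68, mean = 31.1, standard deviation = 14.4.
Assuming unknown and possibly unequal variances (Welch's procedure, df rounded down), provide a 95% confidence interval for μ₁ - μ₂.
(-4.89, 9.09)

Difference: x̄₁ - x̄₂ = 2.10
SE = √(s₁²/n₁ + s₂²/n₂) = √(17.6²/34 + 14.4²/68) = 3.4871
df = 55.71 → 55 (Welch–Satterthwaite, rounded down)
t* = 2.004

CI: 2.10 ± 2.004 · 3.4871 = 2.10 ± 6.99 = (-4.89, 9.09)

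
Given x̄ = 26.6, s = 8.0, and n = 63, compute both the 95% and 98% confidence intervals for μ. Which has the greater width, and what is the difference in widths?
98% CI is wider by 0.78

df = 62
95% CI: t* = 1.999, (24.59, 28.61), width = 2 · t* · s/√n = 4.03
98% CI: t* = 2.388, (24.19, 29.01), width = 2 · t* · s/√n = 4.81

The 98% CI is wider by 4.81 - 4.03 = 0.78.
Higher confidence requires a wider interval.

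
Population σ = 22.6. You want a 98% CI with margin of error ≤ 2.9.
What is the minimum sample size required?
n ≥ 329

For margin E ≤ 2.9:
n ≥ (z* · σ / E)²
n ≥ (2.326 · 22.6 / 2.9)²
n ≥ 328.58

Minimum n = 329 (rounding up)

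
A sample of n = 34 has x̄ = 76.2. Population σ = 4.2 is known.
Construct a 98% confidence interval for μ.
(74.52, 77.88)

z-interval (σ known):
z* = 2.326 for 98% confidence

Margin of error = z* · σ/√n = 2.326 · 4.2/√34 = 1.68

CI: (76.2 - 1.68, 76.2 + 1.68) = (74.52, 77.88)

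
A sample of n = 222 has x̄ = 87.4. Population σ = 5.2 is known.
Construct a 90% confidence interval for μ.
(86.83, 87.97)

z-interval (σ known):
z* = 1.645 for 90% confidence

Margin of error = z* · σ/√n = 1.645 · 5.2/√222 = 0.57

CI: (87.4 - 0.57, 87.4 + 0.57) = (86.83, 87.97)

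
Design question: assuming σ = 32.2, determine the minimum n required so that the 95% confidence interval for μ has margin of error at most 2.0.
n ≥ 996

For margin E ≤ 2.0:
n ≥ (z* · σ / E)²
n ≥ (1.960 · 32.2 / 2.0)²
n ≥ 995.78

Minimum n = 996 (rounding up)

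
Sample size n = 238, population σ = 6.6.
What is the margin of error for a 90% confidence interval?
Margin of error = 0.70

Margin of error = z* · σ/√n
= 1.645 · 6.6/√238
= 1.645 · 6.6/15.4272
= 0.70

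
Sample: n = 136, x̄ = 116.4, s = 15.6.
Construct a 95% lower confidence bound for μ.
μ ≥ 114.18

Lower bound (one-sided):
t* = 1.656 (one-sided for 95%)
Lower bound = x̄ - t* · s/√n = 116.4 - 1.656 · 15.6/√136 = 114.18

We are 95% confident that μ ≥ 114.18.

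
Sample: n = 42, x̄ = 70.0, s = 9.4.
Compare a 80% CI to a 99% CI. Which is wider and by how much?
99% CI is wider by 4.06

df = 41
80% CI: t* = 1.303, (68.11, 71.89), width = 2 · t* · s/√n = 3.78
99% CI: t* = 2.701, (66.08, 73.92), width = 2 · t* · s/√n = 7.84

The 99% CI is wider by 7.84 - 3.78 = 4.06.
Higher confidence requires a wider interval.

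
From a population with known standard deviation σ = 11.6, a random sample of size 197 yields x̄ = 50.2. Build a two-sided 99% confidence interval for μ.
(48.07, 52.33)

z-interval (σ known):
z* = 2.576 for 99% confidence

Margin of error = z* · σ/√n = 2.576 · 11.6/√197 = 2.13

CI: (50.2 - 2.13, 50.2 + 2.13) = (48.07, 52.33)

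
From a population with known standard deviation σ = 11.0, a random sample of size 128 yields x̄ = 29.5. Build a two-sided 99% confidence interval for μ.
(27.00, 32.00)

z-interval (σ known):
z* = 2.576 for 99% confidence

Margin of error = z* · σ/√n = 2.576 · 11.0/√128 = 2.50

CI: (29.5 - 2.50, 29.5 + 2.50) = (27.00, 32.00)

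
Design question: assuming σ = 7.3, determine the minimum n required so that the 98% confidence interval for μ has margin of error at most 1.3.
n ≥ 171

For margin E ≤ 1.3:
n ≥ (z* · σ / E)²
n ≥ (2.326 · 7.3 / 1.3)²
n ≥ 170.60

Minimum n = 171 (rounding up)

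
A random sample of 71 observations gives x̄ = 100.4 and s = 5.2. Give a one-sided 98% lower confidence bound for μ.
μ ≥ 99.11

Lower bound (one-sided):
t* = 2.093 (one-sided for 98%)
Lower bound = x̄ - t* · s/√n = 100.4 - 2.093 · 5.2/√71 = 99.11

We are 98% confident that μ ≥ 99.11.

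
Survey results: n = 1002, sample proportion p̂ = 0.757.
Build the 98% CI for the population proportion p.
(0.725, 0.789)

Proportion CI:
SE = √(p̂(1-p̂)/n) = √(0.757 · 0.243 / 1002) = 0.01355

z* = 2.326
Margin = z* · SE = 2.326 · 0.01355 = 0.0315

CI: 0.757 ± 0.0315 = (0.725, 0.789)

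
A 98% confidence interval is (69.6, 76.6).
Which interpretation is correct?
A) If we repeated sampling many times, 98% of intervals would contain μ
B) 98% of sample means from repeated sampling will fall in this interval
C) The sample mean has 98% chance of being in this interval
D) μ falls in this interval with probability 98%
A

A) Correct — this is the frequentist long-run coverage interpretation.
B) Wrong — coverage applies to intervals containing μ, not to future x̄ values.
C) Wrong — x̄ is observed and sits in the interval by construction.
D) Wrong — μ is fixed; the randomness lives in the interval, not in μ.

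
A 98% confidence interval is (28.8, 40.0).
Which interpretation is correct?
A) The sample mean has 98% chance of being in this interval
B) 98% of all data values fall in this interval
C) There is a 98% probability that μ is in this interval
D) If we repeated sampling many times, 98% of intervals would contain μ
D

A) Wrong — x̄ is observed and sits in the interval by construction.
B) Wrong — a CI is about the parameter μ, not individual data values.
C) Wrong — μ is fixed; the randomness lives in the interval, not in μ.
D) Correct — this is the frequentist long-run coverage interpretation.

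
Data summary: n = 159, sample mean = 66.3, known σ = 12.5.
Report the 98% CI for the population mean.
(63.99, 68.61)

z-interval (σ known):
z* = 2.326 for 98% confidence

Margin of error = z* · σ/√n = 2.326 · 12.5/√159 = 2.31

CI: (66.3 - 2.31, 66.3 + 2.31) = (63.99, 68.61)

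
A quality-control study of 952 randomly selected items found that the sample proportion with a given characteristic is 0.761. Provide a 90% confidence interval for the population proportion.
(0.738, 0.784)

Proportion CI:
SE = √(p̂(1-p̂)/n) = √(0.761 · 0.239 / 952) = 0.01382

z* = 1.645
Margin = z* · SE = 1.645 · 0.01382 = 0.0227

CI: 0.761 ± 0.0227 = (0.738, 0.784)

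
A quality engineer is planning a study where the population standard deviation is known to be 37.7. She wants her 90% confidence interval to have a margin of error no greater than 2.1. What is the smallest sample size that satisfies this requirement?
n ≥ 873

For margin E ≤ 2.1:
n ≥ (z* · σ / E)²
n ≥ (1.645 · 37.7 / 2.1)²
n ≥ 872.12

Minimum n = 873 (rounding up)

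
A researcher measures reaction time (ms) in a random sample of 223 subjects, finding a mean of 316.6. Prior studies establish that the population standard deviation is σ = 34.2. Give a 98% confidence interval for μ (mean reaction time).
(311.27, 321.93)

z-interval (σ known):
z* = 2.326 for 98% confidence

Margin of error = z* · σ/√n = 2.326 · 34.2/√223 = 5.33

CI: (316.6 - 5.33, 316.6 + 5.33) = (311.27, 321.93)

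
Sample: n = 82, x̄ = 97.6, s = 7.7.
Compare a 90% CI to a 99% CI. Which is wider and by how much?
99% CI is wider by 1.66

df = 81
90% CI: t* = 1.664, (96.19, 99.01), width = 2 · t* · s/√n = 2.83
99% CI: t* = 2.638, (95.36, 99.84), width = 2 · t* · s/√n = 4.49

The 99% CI is wider by 4.49 - 2.83 = 1.66.
Higher confidence requires a wider interval.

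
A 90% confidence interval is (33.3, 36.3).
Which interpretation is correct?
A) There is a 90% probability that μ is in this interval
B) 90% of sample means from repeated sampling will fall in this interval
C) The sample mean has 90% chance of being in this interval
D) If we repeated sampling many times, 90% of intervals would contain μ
D

A) Wrong — μ is fixed; the randomness lives in the interval, not in μ.
B) Wrong — coverage applies to intervals containing μ, not to future x̄ values.
C) Wrong — x̄ is observed and sits in the interval by construction.
D) Correct — this is the frequentist long-run coverage interpretation.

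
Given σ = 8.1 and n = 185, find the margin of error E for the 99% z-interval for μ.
Margin of error = 1.53

Margin of error = z* · σ/√n
= 2.576 · 8.1/√185
= 2.576 · 8.1/13.6015
= 1.53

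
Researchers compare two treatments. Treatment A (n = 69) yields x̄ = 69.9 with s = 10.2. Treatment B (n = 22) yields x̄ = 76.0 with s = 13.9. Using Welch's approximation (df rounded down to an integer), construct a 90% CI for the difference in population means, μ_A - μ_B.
(-11.56, -0.64)

Difference: x̄₁ - x̄₂ = -6.10
SE = √(s₁²/n₁ + s₂²/n₂) = √(10.2²/69 + 13.9²/22) = 3.2078
df = 28.57 → 28 (Welch–Satterthwaite, rounded down)
t* = 1.701

CI: -6.10 ± 1.701 · 3.2078 = -6.10 ± 5.46 = (-11.56, -0.64)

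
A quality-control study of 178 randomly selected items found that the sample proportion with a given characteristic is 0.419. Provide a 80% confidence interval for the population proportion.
(0.372, 0.466)

Proportion CI:
SE = √(p̂(1-p̂)/n) = √(0.419 · 0.581 / 178) = 0.03698

z* = 1.282
Margin = z* · SE = 1.282 · 0.03698 = 0.0474

CI: 0.419 ± 0.0474 = (0.372, 0.466)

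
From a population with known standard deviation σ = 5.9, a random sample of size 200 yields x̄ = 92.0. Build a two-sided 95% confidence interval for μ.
(91.18, 92.82)

z-interval (σ known):
z* = 1.960 for 95% confidence

Margin of error = z* · σ/√n = 1.960 · 5.9/√200 = 0.82

CI: (92.0 - 0.82, 92.0 + 0.82) = (91.18, 92.82)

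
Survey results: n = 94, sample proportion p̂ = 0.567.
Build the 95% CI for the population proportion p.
(0.467, 0.667)

Proportion CI:
SE = √(p̂(1-p̂)/n) = √(0.567 · 0.433 / 94) = 0.05111

z* = 1.960
Margin = z* · SE = 1.960 · 0.05111 = 0.1002

CI: 0.567 ± 0.1002 = (0.467, 0.667)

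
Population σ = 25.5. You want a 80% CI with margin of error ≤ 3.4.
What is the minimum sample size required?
n ≥ 93

For margin E ≤ 3.4:
n ≥ (z* · σ / E)²
n ≥ (1.282 · 25.5 / 3.4)²
n ≥ 92.45

Minimum n = 93 (rounding up)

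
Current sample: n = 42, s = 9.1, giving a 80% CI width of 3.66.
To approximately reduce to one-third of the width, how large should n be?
n ≈ 378

CI width ∝ 1/√n
To reduce width by factor 3, need √n to grow by 3 → need 3² = 9 times as many samples.

Current: n = 42, width = 3.66
New: n = 378, width ≈ 1.20

Width reduced by factor of 3.66/1.20 = 3.05.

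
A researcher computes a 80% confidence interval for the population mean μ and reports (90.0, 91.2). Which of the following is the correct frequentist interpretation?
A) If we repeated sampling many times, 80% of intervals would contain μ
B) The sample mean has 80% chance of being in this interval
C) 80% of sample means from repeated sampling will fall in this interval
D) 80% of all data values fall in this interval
A

A) Correct — this is the frequentist long-run coverage interpretation.
B) Wrong — x̄ is observed and sits in the interval by construction.
C) Wrong — coverage applies to intervals containing μ, not to future x̄ values.
D) Wrong — a CI is about the parameter μ, not individual data values.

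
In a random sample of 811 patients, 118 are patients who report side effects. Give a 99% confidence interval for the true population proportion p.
(0.114, 0.177)

Proportion CI:
p̂ = 118/811 = 0.14550
SE = √(p̂(1-p̂)/n) = √(0.14550 · 0.85450 / 811) = 0.01238

z* = 2.576
Margin = z* · SE = 2.576 · 0.01238 = 0.0319

CI: 0.14550 ± 0.0319 = (0.114, 0.177)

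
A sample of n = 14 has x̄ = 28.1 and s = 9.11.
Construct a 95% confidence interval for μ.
(22.84, 33.36)

t-interval (σ unknown):
df = n - 1 = 13
t* = 2.160 for 95% confidence

Margin of error = t* · s/√n = 2.160 · 9.11/√14 = 5.26

CI: (22.84, 33.36)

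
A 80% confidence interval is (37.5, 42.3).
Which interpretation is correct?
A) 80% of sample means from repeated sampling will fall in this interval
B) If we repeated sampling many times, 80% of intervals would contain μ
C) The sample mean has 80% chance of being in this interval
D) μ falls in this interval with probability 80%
B

A) Wrong — coverage applies to intervals containing μ, not to future x̄ values.
B) Correct — this is the frequentist long-run coverage interpretation.
C) Wrong — x̄ is observed and sits in the interval by construction.
D) Wrong — μ is fixed; the randomness lives in the interval, not in μ.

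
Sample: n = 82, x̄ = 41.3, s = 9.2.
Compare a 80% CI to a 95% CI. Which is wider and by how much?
95% CI is wider by 1.41

df = 81
80% CI: t* = 1.292, (39.99, 42.61), width = 2 · t* · s/√n = 2.63
95% CI: t* = 1.990, (39.28, 43.32), width = 2 · t* · s/√n = 4.04

The 95% CI is wider by 4.04 - 2.63 = 1.41.
Higher confidence requires a wider interval.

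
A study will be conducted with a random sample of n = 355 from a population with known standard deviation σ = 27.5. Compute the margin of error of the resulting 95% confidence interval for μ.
Margin of error = 2.86

Margin of error = z* · σ/√n
= 1.960 · 27.5/√355
= 1.960 · 27.5/18.8414
= 2.86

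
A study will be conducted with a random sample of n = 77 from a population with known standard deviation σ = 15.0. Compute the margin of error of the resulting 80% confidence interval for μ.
Margin of error = 2.19

Margin of error = z* · σ/√n
= 1.282 · 15.0/√77
= 1.282 · 15.0/8.7750
= 2.19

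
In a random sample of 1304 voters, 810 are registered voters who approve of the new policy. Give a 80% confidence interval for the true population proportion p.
(0.604, 0.638)

Proportion CI:
p̂ = 810/1304 = 0.62117
SE = √(p̂(1-p̂)/n) = √(0.62117 · 0.37883 / 1304) = 0.01343

z* = 1.282
Margin = z* · SE = 1.282 · 0.01343 = 0.0172

CI: 0.62117 ± 0.0172 = (0.604, 0.638)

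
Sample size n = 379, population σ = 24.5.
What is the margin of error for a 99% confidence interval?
Margin of error = 3.24

Margin of error = z* · σ/√n
= 2.576 · 24.5/√379
= 2.576 · 24.5/19.4679
= 3.24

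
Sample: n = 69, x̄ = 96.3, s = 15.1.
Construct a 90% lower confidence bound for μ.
μ ≥ 93.95

Lower bound (one-sided):
t* = 1.294 (one-sided for 90%)
Lower bound = x̄ - t* · s/√n = 96.3 - 1.294 · 15.1/√69 = 93.95

We are 90% confident that μ ≥ 93.95.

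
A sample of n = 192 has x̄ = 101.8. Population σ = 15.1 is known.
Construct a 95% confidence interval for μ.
(99.66, 103.94)

z-interval (σ known):
z* = 1.960 for 95% confidence

Margin of error = z* · σ/√n = 1.960 · 15.1/√192 = 2.14

CI: (101.8 - 2.14, 101.8 + 2.14) = (99.66, 103.94)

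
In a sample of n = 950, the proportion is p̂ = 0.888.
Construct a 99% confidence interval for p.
(0.862, 0.914)

Proportion CI:
SE = √(p̂(1-p̂)/n) = √(0.888 · 0.112 / 950) = 0.01023

z* = 2.576
Margin = z* · SE = 2.576 · 0.01023 = 0.0264

CI: 0.888 ± 0.0264 = (0.862, 0.914)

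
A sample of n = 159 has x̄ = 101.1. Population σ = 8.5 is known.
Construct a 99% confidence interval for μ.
(99.36, 102.84)

z-interval (σ known):
z* = 2.576 for 99% confidence

Margin of error = z* · σ/√n = 2.576 · 8.5/√159 = 1.74

CI: (101.1 - 1.74, 101.1 + 1.74) = (99.36, 102.84)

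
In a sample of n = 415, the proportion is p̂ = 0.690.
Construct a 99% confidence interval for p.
(0.632, 0.748)

Proportion CI:
SE = √(p̂(1-p̂)/n) = √(0.690 · 0.310 / 415) = 0.02270

z* = 2.576
Margin = z* · SE = 2.576 · 0.02270 = 0.0585

CI: 0.690 ± 0.0585 = (0.632, 0.748)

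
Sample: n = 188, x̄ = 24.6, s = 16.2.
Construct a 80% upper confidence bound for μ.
μ ≤ 25.60

Upper bound (one-sided):
t* = 0.844 (one-sided for 80%)
Upper bound = x̄ + t* · s/√n = 24.6 + 0.844 · 16.2/√188 = 25.60

We are 80% confident that μ ≤ 25.60.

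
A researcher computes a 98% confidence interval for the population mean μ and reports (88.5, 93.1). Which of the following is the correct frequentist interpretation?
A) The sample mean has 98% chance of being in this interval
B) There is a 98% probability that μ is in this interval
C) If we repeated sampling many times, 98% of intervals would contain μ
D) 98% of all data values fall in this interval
C

A) Wrong — x̄ is observed and sits in the interval by construction.
B) Wrong — μ is fixed; the randomness lives in the interval, not in μ.
C) Correct — this is the frequentist long-run coverage interpretation.
D) Wrong — a CI is about the parameter μ, not individual data values.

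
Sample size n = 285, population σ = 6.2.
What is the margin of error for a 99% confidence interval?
Margin of error = 0.95

Margin of error = z* · σ/√n
= 2.576 · 6.2/√285
= 2.576 · 6.2/16.8819
= 0.95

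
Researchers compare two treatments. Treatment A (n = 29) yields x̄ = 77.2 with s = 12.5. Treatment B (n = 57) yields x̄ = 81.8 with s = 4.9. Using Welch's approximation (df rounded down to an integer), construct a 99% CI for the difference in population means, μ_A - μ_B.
(-11.20, 2.00)

Difference: x̄₁ - x̄₂ = -4.60
SE = √(s₁²/n₁ + s₂²/n₂) = √(12.5²/29 + 4.9²/57) = 2.4102
df = 32.45 → 32 (Welch–Satterthwaite, rounded down)
t* = 2.738

CI: -4.60 ± 2.738 · 2.4102 = -4.60 ± 6.60 = (-11.20, 2.00)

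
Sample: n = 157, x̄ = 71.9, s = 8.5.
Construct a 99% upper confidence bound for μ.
μ ≤ 73.49

Upper bound (one-sided):
t* = 2.350 (one-sided for 99%)
Upper bound = x̄ + t* · s/√n = 71.9 + 2.350 · 8.5/√157 = 73.49

We are 99% confident that μ ≤ 73.49.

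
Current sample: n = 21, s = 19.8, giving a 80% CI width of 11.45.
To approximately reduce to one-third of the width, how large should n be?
n ≈ 189

CI width ∝ 1/√n
To reduce width by factor 3, need √n to grow by 3 → need 3² = 9 times as many samples.

Current: n = 21, width = 11.45
New: n = 189, width ≈ 3.70

Width reduced by factor of 11.45/3.70 = 3.09.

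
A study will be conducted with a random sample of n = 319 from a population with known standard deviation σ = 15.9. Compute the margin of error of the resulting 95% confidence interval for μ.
Margin of error = 1.74

Margin of error = z* · σ/√n
= 1.960 · 15.9/√319
= 1.960 · 15.9/17.8606
= 1.74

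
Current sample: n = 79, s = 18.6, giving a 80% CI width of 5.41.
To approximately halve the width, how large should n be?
n ≈ 316

CI width ∝ 1/√n
To reduce width by factor 2, need √n to grow by 2 → need 2² = 4 times as many samples.

Current: n = 79, width = 5.41
New: n = 316, width ≈ 2.69

Width reduced by factor of 5.41/2.69 = 2.01.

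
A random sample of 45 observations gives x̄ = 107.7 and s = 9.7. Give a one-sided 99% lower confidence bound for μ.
μ ≥ 104.21

Lower bound (one-sided):
t* = 2.414 (one-sided for 99%)
Lower bound = x̄ - t* · s/√n = 107.7 - 2.414 · 9.7/√45 = 104.21

We are 99% confident that μ ≥ 104.21.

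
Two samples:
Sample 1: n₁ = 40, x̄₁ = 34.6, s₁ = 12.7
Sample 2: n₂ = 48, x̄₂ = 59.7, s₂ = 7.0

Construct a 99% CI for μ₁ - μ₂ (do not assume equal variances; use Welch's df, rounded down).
(-31.09, -19.11)

Difference: x̄₁ - x̄₂ = -25.10
SE = √(s₁²/n₁ + s₂²/n₂) = √(12.7²/40 + 7.0²/48) = 2.2479
df = 58.15 → 58 (Welch–Satterthwaite, rounded down)
t* = 2.663

CI: -25.10 ± 2.663 · 2.2479 = -25.10 ± 5.99 = (-31.09, -19.11)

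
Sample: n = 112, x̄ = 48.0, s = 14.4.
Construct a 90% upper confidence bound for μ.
μ ≤ 49.75

Upper bound (one-sided):
t* = 1.289 (one-sided for 90%)
Upper bound = x̄ + t* · s/√n = 48.0 + 1.289 · 14.4/√112 = 49.75

We are 90% confident that μ ≤ 49.75.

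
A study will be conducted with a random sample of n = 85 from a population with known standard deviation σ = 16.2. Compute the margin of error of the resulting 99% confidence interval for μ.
Margin of error = 4.53

Margin of error = z* · σ/√n
= 2.576 · 16.2/√85
= 2.576 · 16.2/9.2195
= 4.53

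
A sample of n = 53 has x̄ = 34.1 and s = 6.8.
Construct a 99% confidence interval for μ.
(31.60, 36.60)

t-interval (σ unknown):
df = n - 1 = 52
t* = 2.674 for 99% confidence

Margin of error = t* · s/√n = 2.674 · 6.8/√53 = 2.50

CI: (31.60, 36.60)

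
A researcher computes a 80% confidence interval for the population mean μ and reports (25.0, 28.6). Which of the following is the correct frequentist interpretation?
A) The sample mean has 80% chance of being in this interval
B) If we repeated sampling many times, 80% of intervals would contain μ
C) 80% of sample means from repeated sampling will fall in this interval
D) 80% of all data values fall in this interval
B

A) Wrong — x̄ is observed and sits in the interval by construction.
B) Correct — this is the frequentist long-run coverage interpretation.
C) Wrong — coverage applies to intervals containing μ, not to future x̄ values.
D) Wrong — a CI is about the parameter μ, not individual data values.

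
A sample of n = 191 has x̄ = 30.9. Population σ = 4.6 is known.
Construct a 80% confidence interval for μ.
(30.47, 31.33)

z-interval (σ known):
z* = 1.282 for 80% confidence

Margin of error = z* · σ/√n = 1.282 · 4.6/√191 = 0.43

CI: (30.9 - 0.43, 30.9 + 0.43) = (30.47, 31.33)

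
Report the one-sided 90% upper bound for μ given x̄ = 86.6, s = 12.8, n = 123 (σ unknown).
μ ≤ 88.09

Upper bound (one-sided):
t* = 1.289 (one-sided for 90%)
Upper bound = x̄ + t* · s/√n = 86.6 + 1.289 · 12.8/√123 = 88.09

We are 90% confident that μ ≤ 88.09.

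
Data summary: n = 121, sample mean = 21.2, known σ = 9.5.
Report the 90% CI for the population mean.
(19.78, 22.62)

z-interval (σ known):
z* = 1.645 for 90% confidence

Margin of error = z* · σ/√n = 1.645 · 9.5/√121 = 1.42

CI: (21.2 - 1.42, 21.2 + 1.42) = (19.78, 22.62)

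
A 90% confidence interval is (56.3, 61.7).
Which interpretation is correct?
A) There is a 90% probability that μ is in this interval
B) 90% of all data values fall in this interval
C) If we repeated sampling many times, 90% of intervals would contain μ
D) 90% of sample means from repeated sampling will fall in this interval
C

A) Wrong — μ is fixed; the randomness lives in the interval, not in μ.
B) Wrong — a CI is about the parameter μ, not individual data values.
C) Correct — this is the frequentist long-run coverage interpretation.
D) Wrong — coverage applies to intervals containing μ, not to future x̄ values.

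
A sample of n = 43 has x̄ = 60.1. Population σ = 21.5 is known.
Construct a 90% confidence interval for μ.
(54.71, 65.49)

z-interval (σ known):
z* = 1.645 for 90% confidence

Margin of error = z* · σ/√n = 1.645 · 21.5/√43 = 5.39

CI: (60.1 - 5.39, 60.1 + 5.39) = (54.71, 65.49)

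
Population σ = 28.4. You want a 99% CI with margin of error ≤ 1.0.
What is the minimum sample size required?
n ≥ 5353

For margin E ≤ 1.0:
n ≥ (z* · σ / E)²
n ≥ (2.576 · 28.4 / 1.0)²
n ≥ 5352.15

Minimum n = 5353 (rounding up)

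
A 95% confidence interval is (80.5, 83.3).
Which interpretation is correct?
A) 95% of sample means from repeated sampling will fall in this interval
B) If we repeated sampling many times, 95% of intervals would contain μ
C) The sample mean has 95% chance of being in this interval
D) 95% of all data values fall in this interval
B

A) Wrong — coverage applies to intervals containing μ, not to future x̄ values.
B) Correct — this is the frequentist long-run coverage interpretation.
C) Wrong — x̄ is observed and sits in the interval by construction.
D) Wrong — a CI is about the parameter μ, not individual data values.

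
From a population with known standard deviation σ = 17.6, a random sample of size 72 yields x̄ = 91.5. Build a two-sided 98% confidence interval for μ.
(86.68, 96.32)

z-interval (σ known):
z* = 2.326 for 98% confidence

Margin of error = z* · σ/√n = 2.326 · 17.6/√72 = 4.82

CI: (91.5 - 4.82, 91.5 + 4.82) = (86.68, 96.32)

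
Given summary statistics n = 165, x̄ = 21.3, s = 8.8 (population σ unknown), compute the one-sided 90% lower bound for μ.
μ ≥ 20.42

Lower bound (one-sided):
t* = 1.287 (one-sided for 90%)
Lower bound = x̄ - t* · s/√n = 21.3 - 1.287 · 8.8/√165 = 20.42

We are 90% confident that μ ≥ 20.42.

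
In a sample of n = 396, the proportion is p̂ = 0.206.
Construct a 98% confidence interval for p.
(0.159, 0.253)

Proportion CI:
SE = √(p̂(1-p̂)/n) = √(0.206 · 0.794 / 396) = 0.02032

z* = 2.326
Margin = z* · SE = 2.326 · 0.02032 = 0.0473

CI: 0.206 ± 0.0473 = (0.159, 0.253)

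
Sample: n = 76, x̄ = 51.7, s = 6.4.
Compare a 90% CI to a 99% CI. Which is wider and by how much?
99% CI is wider by 1.44

df = 75
90% CI: t* = 1.665, (50.48, 52.92), width = 2 · t* · s/√n = 2.44
99% CI: t* = 2.643, (49.76, 53.64), width = 2 · t* · s/√n = 3.88

The 99% CI is wider by 3.88 - 2.44 = 1.44.
Higher confidence requires a wider interval.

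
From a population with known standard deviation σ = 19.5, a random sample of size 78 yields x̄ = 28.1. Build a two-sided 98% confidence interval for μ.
(22.96, 33.24)

z-interval (σ known):
z* = 2.326 for 98% confidence

Margin of error = z* · σ/√n = 2.326 · 19.5/√78 = 5.14

CI: (28.1 - 5.14, 28.1 + 5.14) = (22.96, 33.24)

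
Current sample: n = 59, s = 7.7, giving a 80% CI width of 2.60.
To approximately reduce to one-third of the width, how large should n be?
n ≈ 531

CI width ∝ 1/√n
To reduce width by factor 3, need √n to grow by 3 → need 3² = 9 times as many samples.

Current: n = 59, width = 2.60
New: n = 531, width ≈ 0.86

Width reduced by factor of 2.60/0.86 = 3.02.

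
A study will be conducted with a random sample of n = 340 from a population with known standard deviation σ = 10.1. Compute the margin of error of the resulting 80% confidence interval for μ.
Margin of error = 0.70

Margin of error = z* · σ/√n
= 1.282 · 10.1/√340
= 1.282 · 10.1/18.4391
= 0.70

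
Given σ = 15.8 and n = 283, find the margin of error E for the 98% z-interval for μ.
Margin of error = 2.18

Margin of error = z* · σ/√n
= 2.326 · 15.8/√283
= 2.326 · 15.8/16.8226
= 2.18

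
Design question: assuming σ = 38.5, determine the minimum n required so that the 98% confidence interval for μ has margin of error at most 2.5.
n ≥ 1284

For margin E ≤ 2.5:
n ≥ (z* · σ / E)²
n ≥ (2.326 · 38.5 / 2.5)²
n ≥ 1283.10

Minimum n = 1284 (rounding up)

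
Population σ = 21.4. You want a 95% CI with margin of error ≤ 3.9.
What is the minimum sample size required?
n ≥ 116

For margin E ≤ 3.9:
n ≥ (z* · σ / E)²
n ≥ (1.960 · 21.4 / 3.9)²
n ≥ 115.67

Minimum n = 116 (rounding up)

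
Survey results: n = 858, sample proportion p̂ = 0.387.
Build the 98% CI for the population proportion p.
(0.348, 0.426)

Proportion CI:
SE = √(p̂(1-p̂)/n) = √(0.387 · 0.613 / 858) = 0.01663

z* = 2.326
Margin = z* · SE = 2.326 · 0.01663 = 0.0387

CI: 0.387 ± 0.0387 = (0.348, 0.426)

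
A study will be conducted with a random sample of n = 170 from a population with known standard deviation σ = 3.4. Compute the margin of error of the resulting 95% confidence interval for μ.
Margin of error = 0.51

Margin of error = z* · σ/√n
= 1.960 · 3.4/√170
= 1.960 · 3.4/13.0384
= 0.51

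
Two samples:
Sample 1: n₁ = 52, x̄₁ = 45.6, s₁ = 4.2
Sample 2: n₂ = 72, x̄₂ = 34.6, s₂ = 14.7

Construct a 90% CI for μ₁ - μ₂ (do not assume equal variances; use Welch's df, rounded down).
(7.96, 14.04)

Difference: x̄₁ - x̄₂ = 11.00
SE = √(s₁²/n₁ + s₂²/n₂) = √(4.2²/52 + 14.7²/72) = 1.8277
df = 86.42 → 86 (Welch–Satterthwaite, rounded down)
t* = 1.663

CI: 11.00 ± 1.663 · 1.8277 = 11.00 ± 3.04 = (7.96, 14.04)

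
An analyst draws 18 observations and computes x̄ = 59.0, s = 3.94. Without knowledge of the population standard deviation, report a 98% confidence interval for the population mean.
(56.62, 61.38)

t-interval (σ unknown):
df = n - 1 = 17
t* = 2.567 for 98% confidence

Margin of error = t* · s/√n = 2.567 · 3.94/√18 = 2.38

CI: (56.62, 61.38)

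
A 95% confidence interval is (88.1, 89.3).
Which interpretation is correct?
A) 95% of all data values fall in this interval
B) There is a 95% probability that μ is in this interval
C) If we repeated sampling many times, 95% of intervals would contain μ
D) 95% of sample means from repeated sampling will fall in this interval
C

A) Wrong — a CI is about the parameter μ, not individual data values.
B) Wrong — μ is fixed; the randomness lives in the interval, not in μ.
C) Correct — this is the frequentist long-run coverage interpretation.
D) Wrong — coverage applies to intervals containing μ, not to future x̄ values.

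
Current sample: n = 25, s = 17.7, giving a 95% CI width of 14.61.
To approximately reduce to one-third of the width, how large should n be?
n ≈ 225

CI width ∝ 1/√n
To reduce width by factor 3, need √n to grow by 3 → need 3² = 9 times as many samples.

Current: n = 25, width = 14.61
New: n = 225, width ≈ 4.65

Width reduced by factor of 14.61/4.65 = 3.14.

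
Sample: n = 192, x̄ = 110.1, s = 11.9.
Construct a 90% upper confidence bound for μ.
μ ≤ 111.20

Upper bound (one-sided):
t* = 1.286 (one-sided for 90%)
Upper bound = x̄ + t* · s/√n = 110.1 + 1.286 · 11.9/√192 = 111.20

We are 90% confident that μ ≤ 111.20.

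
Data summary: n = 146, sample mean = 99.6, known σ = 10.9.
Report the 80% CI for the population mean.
(98.44, 100.76)

z-interval (σ known):
z* = 1.282 for 80% confidence

Margin of error = z* · σ/√n = 1.282 · 10.9/√146 = 1.16

CI: (99.6 - 1.16, 99.6 + 1.16) = (98.44, 100.76)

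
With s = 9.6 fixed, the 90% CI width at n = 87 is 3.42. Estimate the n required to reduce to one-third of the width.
n ≈ 783

CI width ∝ 1/√n
To reduce width by factor 3, need √n to grow by 3 → need 3² = 9 times as many samples.

Current: n = 87, width = 3.42
New: n = 783, width ≈ 1.13

Width reduced by factor of 3.42/1.13 = 3.03.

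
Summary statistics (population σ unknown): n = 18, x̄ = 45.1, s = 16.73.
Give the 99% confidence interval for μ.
(33.67, 56.53)

t-interval (σ unknown):
df = n - 1 = 17
t* = 2.898 for 99% confidence

Margin of error = t* · s/√n = 2.898 · 16.73/√18 = 11.43

CI: (33.67, 56.53)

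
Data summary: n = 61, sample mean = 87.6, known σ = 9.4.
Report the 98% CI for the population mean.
(84.80, 90.40)

z-interval (σ known):
z* = 2.326 for 98% confidence

Margin of error = z* · σ/√n = 2.326 · 9.4/√61 = 2.80

CI: (87.6 - 2.80, 87.6 + 2.80) = (84.80, 90.40)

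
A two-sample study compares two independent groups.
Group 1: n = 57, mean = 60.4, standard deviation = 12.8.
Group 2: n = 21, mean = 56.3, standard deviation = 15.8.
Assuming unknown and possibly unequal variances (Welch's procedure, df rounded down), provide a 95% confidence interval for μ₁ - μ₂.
(-3.75, 11.95)

Difference: x̄₁ - x̄₂ = 4.10
SE = √(s₁²/n₁ + s₂²/n₂) = √(12.8²/57 + 15.8²/21) = 3.8421
df = 30.21 → 30 (Welch–Satterthwaite, rounded down)
t* = 2.042

CI: 4.10 ± 2.042 · 3.8421 = 4.10 ± 7.85 = (-3.75, 11.95)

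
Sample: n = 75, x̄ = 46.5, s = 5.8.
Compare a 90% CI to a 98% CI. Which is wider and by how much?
98% CI is wider by 0.96

df = 74
90% CI: t* = 1.666, (45.38, 47.62), width = 2 · t* · s/√n = 2.23
98% CI: t* = 2.378, (44.91, 48.09), width = 2 · t* · s/√n = 3.19

The 98% CI is wider by 3.19 - 2.23 = 0.96.
Higher confidence requires a wider interval.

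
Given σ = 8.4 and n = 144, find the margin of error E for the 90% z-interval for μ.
Margin of error = 1.15

Margin of error = z* · σ/√n
= 1.645 · 8.4/√144
= 1.645 · 8.4/12.0000
= 1.15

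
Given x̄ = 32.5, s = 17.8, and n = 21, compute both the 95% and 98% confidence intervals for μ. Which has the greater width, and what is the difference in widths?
98% CI is wider by 3.43

df = 20
95% CI: t* = 2.086, (24.40, 40.60), width = 2 · t* · s/√n = 16.21
98% CI: t* = 2.528, (22.68, 42.32), width = 2 · t* · s/√n = 19.64

The 98% CI is wider by 19.64 - 16.21 = 3.43.
Higher confidence requires a wider interval.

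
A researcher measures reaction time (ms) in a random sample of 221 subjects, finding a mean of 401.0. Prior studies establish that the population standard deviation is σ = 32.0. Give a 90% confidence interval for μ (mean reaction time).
(397.46, 404.54)

z-interval (σ known):
z* = 1.645 for 90% confidence

Margin of error = z* · σ/√n = 1.645 · 32.0/√221 = 3.54

CI: (401.0 - 3.54, 401.0 + 3.54) = (397.46, 404.54)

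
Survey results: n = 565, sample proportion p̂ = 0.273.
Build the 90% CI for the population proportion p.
(0.242, 0.304)

Proportion CI:
SE = √(p̂(1-p̂)/n) = √(0.273 · 0.727 / 565) = 0.01874

z* = 1.645
Margin = z* · SE = 1.645 · 0.01874 = 0.0308

CI: 0.273 ± 0.0308 = (0.242, 0.304)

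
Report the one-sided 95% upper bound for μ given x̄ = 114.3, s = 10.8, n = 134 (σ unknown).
μ ≤ 115.85

Upper bound (one-sided):
t* = 1.656 (one-sided for 95%)
Upper bound = x̄ + t* · s/√n = 114.3 + 1.656 · 10.8/√134 = 115.85

We are 95% confident that μ ≤ 115.85.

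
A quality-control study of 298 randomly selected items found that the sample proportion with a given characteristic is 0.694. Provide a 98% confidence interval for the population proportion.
(0.632, 0.756)

Proportion CI:
SE = √(p̂(1-p̂)/n) = √(0.694 · 0.306 / 298) = 0.02670

z* = 2.326
Margin = z* · SE = 2.326 · 0.02670 = 0.0621

CI: 0.694 ± 0.0621 = (0.632, 0.756)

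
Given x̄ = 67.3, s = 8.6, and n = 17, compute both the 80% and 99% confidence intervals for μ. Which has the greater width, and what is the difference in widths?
99% CI is wider by 6.61

df = 16
80% CI: t* = 1.337, (64.51, 70.09), width = 2 · t* · s/√n = 5.58
99% CI: t* = 2.921, (61.21, 73.39), width = 2 · t* · s/√n = 12.19

The 99% CI is wider by 12.19 - 5.58 = 6.61.
Higher confidence requires a wider interval.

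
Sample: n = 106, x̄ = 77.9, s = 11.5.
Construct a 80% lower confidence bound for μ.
μ ≥ 76.96

Lower bound (one-sided):
t* = 0.845 (one-sided for 80%)
Lower bound = x̄ - t* · s/√n = 77.9 - 0.845 · 11.5/√106 = 76.96

We are 80% confident that μ ≥ 76.96.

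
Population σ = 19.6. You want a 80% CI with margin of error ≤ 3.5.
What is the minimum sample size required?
n ≥ 52

For margin E ≤ 3.5:
n ≥ (z* · σ / E)²
n ≥ (1.282 · 19.6 / 3.5)²
n ≥ 51.54

Minimum n = 52 (rounding up)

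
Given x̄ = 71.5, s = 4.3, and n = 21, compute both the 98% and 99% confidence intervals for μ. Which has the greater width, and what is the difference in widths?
99% CI is wider by 0.60

df = 20
98% CI: t* = 2.528, (69.13, 73.87), width = 2 · t* · s/√n = 4.74
99% CI: t* = 2.845, (68.83, 74.17), width = 2 · t* · s/√n = 5.34

The 99% CI is wider by 5.34 - 4.74 = 0.60.
Higher confidence requires a wider interval.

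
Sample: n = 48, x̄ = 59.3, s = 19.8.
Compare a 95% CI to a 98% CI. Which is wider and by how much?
98% CI is wider by 2.26

df = 47
95% CI: t* = 2.012, (53.55, 65.05), width = 2 · t* · s/√n = 11.50
98% CI: t* = 2.408, (52.42, 66.18), width = 2 · t* · s/√n = 13.76

The 98% CI is wider by 13.76 - 11.50 = 2.26.
Higher confidence requires a wider interval.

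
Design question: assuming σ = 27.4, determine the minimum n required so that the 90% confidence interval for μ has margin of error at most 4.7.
n ≥ 92

For margin E ≤ 4.7:
n ≥ (z* · σ / E)²
n ≥ (1.645 · 27.4 / 4.7)²
n ≥ 91.97

Minimum n = 92 (rounding up)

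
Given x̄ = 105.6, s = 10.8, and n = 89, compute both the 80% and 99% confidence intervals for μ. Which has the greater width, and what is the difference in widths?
99% CI is wider by 3.07

df = 88
80% CI: t* = 1.291, (104.12, 107.08), width = 2 · t* · s/√n = 2.96
99% CI: t* = 2.633, (102.59, 108.61), width = 2 · t* · s/√n = 6.03

The 99% CI is wider by 6.03 - 2.96 = 3.07.
Higher confidence requires a wider interval.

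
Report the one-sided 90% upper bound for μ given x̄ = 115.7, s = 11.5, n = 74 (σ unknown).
μ ≤ 117.43

Upper bound (one-sided):
t* = 1.293 (one-sided for 90%)
Upper bound = x̄ + t* · s/√n = 115.7 + 1.293 · 11.5/√74 = 117.43

We are 90% confident that μ ≤ 117.43.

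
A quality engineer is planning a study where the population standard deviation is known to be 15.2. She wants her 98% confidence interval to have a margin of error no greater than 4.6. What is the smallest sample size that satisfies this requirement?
n ≥ 60

For margin E ≤ 4.6:
n ≥ (z* · σ / E)²
n ≥ (2.326 · 15.2 / 4.6)²
n ≥ 59.07

Minimum n = 60 (rounding up)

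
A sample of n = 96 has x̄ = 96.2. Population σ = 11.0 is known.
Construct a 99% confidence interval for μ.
(93.31, 99.09)

z-interval (σ known):
z* = 2.576 for 99% confidence

Margin of error = z* · σ/√n = 2.576 · 11.0/√96 = 2.89

CI: (96.2 - 2.89, 96.2 + 2.89) = (93.31, 99.09)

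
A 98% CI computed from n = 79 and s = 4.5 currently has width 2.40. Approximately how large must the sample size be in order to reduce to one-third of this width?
n ≈ 711

CI width ∝ 1/√n
To reduce width by factor 3, need √n to grow by 3 → need 3² = 9 times as many samples.

Current: n = 79, width = 2.40
New: n = 711, width ≈ 0.79

Width reduced by factor of 2.40/0.79 = 3.04.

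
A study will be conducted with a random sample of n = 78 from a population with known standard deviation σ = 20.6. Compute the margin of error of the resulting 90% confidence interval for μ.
Margin of error = 3.84

Margin of error = z* · σ/√n
= 1.645 · 20.6/√78
= 1.645 · 20.6/8.8318
= 3.84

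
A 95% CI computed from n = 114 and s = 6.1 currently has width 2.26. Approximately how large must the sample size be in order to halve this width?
n ≈ 456

CI width ∝ 1/√n
To reduce width by factor 2, need √n to grow by 2 → need 2² = 4 times as many samples.

Current: n = 114, width = 2.26
New: n = 456, width ≈ 1.12

Width reduced by factor of 2.26/1.12 = 2.02.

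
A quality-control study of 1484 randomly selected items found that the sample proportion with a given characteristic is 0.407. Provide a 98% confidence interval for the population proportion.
(0.377, 0.437)

Proportion CI:
SE = √(p̂(1-p̂)/n) = √(0.407 · 0.593 / 1484) = 0.01275

z* = 2.326
Margin = z* · SE = 2.326 · 0.01275 = 0.0297

CI: 0.407 ± 0.0297 = (0.377, 0.437)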